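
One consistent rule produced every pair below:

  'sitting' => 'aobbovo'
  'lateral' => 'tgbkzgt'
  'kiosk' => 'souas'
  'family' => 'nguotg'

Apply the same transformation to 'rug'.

The shift depends on letter class: consonant s→a is +8, but vowel i→o is +6. The rule splits by letter class: vowels +6, consonants +8.
For rug: r(cons)+8=z, u(vowel)+6=a, g(cons)+8=o.

zao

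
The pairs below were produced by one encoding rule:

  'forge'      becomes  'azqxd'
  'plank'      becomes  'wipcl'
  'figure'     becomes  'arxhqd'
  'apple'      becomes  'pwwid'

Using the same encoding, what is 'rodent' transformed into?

qzgdck

f(5)→a(0) and o(14)→z(25) fit y≡23x+15 (mod 26); the inverse of 23 mod 26 is 17. This is an affine cipher: with a=0,…,z=25, each position x becomes (23x+15) mod 26.
For rodent: r(17)→23·17+15≡16=q; o(14)→23·14+15≡25=z; d(3)→23·3+15≡6=g; e(4)→23·4+15≡3=d; n(13)→23·13+15≡2=c; t(19)→23·19+15≡10=k (all mod 26).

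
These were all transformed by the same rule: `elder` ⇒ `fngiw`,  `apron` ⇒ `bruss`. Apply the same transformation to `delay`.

Each letter shifts forward by (position + 1), i.e. 1, 2, 3, … — the shift grows by one for each successive letter.
Applying it to delay: d+1=e, e+2=g, l+3=o, a+4=e, y+5=d.

egoed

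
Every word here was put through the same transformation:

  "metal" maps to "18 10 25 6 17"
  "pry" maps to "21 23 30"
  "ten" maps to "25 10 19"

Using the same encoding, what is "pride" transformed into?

21 23 14 9 10

Letters become their 1-based position plus 5 (so a→6, b→7, …).
For pride: p=16→21, r=18→23, i=9→14, d=4→9, e=5→10.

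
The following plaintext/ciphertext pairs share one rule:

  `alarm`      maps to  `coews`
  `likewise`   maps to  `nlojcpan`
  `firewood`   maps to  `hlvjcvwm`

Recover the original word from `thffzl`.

rebate

In alarm: a→c is +2, l→o is +3, a→e is +4, r→w is +5 — the shift increases by 1 each position. The shift increases by 1 at each position, starting from +2: 2, 3, 4, ….
Decoding thffzl: t−2=r, h−3=e, f−4=b, f−5=a, z−6=t, l−7=e.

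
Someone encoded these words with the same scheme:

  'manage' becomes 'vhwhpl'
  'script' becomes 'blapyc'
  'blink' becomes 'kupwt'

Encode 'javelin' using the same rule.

Vowels shift forward by 7 and consonants shift forward by 9.
On javelin: j(cons)+9=s, a(vowel)+7=h, v(cons)+9=e, e(vowel)+7=l, l(cons)+9=u, i(vowel)+7=p, n(cons)+9=w.

shelupw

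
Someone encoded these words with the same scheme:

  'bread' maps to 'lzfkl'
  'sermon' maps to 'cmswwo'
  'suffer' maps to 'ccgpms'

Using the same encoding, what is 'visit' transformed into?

fqtsb

Shifts by position in bread: pos 0: b→l (+10), pos 1: r→z (+8), pos 2: e→f (+1), pos 3: a→k (+10), pos 4: d→l (+8) — repeating every 3. A repeating key of period 3 is used — shifts +10, +8, +1 over and over.
For visit: v+10=f, i+8=q, s+1=t, i+10=s, t+8=b.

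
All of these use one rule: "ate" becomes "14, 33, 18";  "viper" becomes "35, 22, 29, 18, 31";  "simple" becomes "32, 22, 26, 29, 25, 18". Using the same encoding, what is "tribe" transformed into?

33, 31, 22, 15, 18

a is letter #1 and maps to 14: an offset of 13. Each letter is replaced by its alphabet position (a=1..z=26) + 13.
For tribe: t=20→33, r=18→31, i=9→22, b=2→15, e=5→18.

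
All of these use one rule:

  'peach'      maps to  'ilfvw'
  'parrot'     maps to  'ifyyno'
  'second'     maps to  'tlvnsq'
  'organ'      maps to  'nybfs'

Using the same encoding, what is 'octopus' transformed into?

p(15)→i(8) and e(4)→l(11) fit y≡21x+5 (mod 26); the inverse of 21 mod 26 is 5. This is an affine cipher: with a=0,…,z=25, each position x becomes (21x+5) mod 26.
Applying it to octopus: o(14)→21·14+5≡13=n; c(2)→21·2+5≡21=v; t(19)→21·19+5≡14=o; o(14)→21·14+5≡13=n; p(15)→21·15+5≡8=i; u(20)→21·20+5≡9=j; s(18)→21·18+5≡19=t (all mod 26).

nvonijt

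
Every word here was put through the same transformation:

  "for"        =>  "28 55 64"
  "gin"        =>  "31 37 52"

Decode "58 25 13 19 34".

peach

The formula is n = 3×(alphabet index, a=1) + 10.
Reversing it on 58 25 13 19 34: 58→(58−10)÷3=16=p, 25→(25−10)÷3=5=e, 13→(13−10)÷3=1=a, 19→(19−10)÷3=3=c, 34→(34−10)÷3=8=h.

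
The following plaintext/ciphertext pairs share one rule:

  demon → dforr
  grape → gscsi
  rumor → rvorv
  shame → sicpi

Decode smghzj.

In demon: d→d is +0, e→f is +1, m→o is +2, o→r is +3 — the shift increases by 1 each position. Letter i (0-indexed) is shifted by i+0, so successive shifts are 0, 1, 2, ….
Undoing it on smghzj: s−0=s, m−1=l, g−2=e, h−3=e, z−4=v, j−5=e.

sleeve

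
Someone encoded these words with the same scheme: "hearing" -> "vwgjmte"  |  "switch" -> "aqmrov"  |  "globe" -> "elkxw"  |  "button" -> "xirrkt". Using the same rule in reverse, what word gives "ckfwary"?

h(7)→v(21) and e(4)→w(22) fit y≡17x+6 (mod 26); the inverse of 17 mod 26 is 23. Treating letters as 0–25, the rule is x ↦ 17x + 6 (mod 26).
Decoding ckfwary: c(2)→23·(2−6)≡12=m; k(10)→23·(10−6)≡14=o; f(5)→23·(5−6)≡3=d; w(22)→23·(22−6)≡4=e; a(0)→23·(0−6)≡18=s; r(17)→23·(17−6)≡19=t; y(24)→23·(24−6)≡24=y (all mod 26).

modesty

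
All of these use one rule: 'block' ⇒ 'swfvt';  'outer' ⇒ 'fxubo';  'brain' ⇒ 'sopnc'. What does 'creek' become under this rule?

vobbt

b(1)→s(18) and l(11)→w(22) fit y≡3x+15 (mod 26); the inverse of 3 mod 26 is 9. Treating letters as 0–25, the rule is x ↦ 3x + 15 (mod 26).
Applying it to creek: c(2)→3·2+15≡21=v; r(17)→3·17+15≡14=o; e(4)→3·4+15≡1=b; e(4)→3·4+15≡1=b; k(10)→3·10+15≡19=t (all mod 26).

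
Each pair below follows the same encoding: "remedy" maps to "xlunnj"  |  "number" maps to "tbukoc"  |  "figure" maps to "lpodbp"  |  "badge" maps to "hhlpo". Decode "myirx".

grain

In remedy: r→x is +6, e→l is +7, m→u is +8, e→n is +9 — the shift increases by 1 each position. The shift increases by 1 at each position, starting from +6: 6, 7, 8, ….
Undoing it on myirx: m−6=g, y−7=r, i−8=a, r−9=i, x−10=n.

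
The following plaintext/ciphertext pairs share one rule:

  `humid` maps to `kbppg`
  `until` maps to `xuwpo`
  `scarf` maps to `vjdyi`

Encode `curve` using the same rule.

Shifts by position in humid: pos 0: h→k (+3), pos 1: u→b (+7), pos 2: m→p (+3), pos 3: i→p (+7) — repeating every 2. A repeating key of period 2 is used — shifts +3, +7 over and over.
For curve: c+3=f, u+7=b, r+3=u, v+7=c, e+3=h.

fbuch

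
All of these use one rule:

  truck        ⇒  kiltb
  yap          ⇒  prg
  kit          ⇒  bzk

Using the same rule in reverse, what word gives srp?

bay

Compare letters: t→k is +17, r→i is +17, u→l is +17 — a constant shift. Each letter is shifted forward by 17 in the alphabet (a Caesar shift of +17).
Reversing it on srp: s−17=b, r−17=a, p−17=y.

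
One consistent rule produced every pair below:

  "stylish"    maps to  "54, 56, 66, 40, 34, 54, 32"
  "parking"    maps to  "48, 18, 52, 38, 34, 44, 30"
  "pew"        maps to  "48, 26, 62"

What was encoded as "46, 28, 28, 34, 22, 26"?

s(#19)→54 and t(#20)→56: differences scale by 2, so n = 2·pos + 16. Each letter becomes 2×(its alphabet position, a=1..z=26) + 16.
Decoding 46, 28, 28, 34, 22, 26: 46→(46−16)÷2=15=o, 28→(28−16)÷2=6=f, 28→(28−16)÷2=6=f, 34→(34−16)÷2=9=i, 22→(22−16)÷2=3=c, 26→(26−16)÷2=5=e.

office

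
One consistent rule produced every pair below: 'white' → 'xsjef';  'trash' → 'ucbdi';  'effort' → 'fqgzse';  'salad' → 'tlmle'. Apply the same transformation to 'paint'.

qljyu

Shifts by position in white: pos 0: w→x (+1), pos 1: h→s (+11), pos 2: i→j (+1), pos 3: t→e (+11) — repeating every 2. A repeating key of period 2 is used — shifts +1, +11 over and over.
Applying it to paint: p+1=q, a+11=l, i+1=j, n+11=y, t+1=u.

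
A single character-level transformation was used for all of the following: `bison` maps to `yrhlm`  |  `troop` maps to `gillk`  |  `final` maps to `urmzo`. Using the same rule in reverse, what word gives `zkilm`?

Each pair mirrors across the alphabet (b↔y, i↔r, s↔h): positions sum to 25. This is the alphabet-reversal cipher (Atbash): a becomes z, b becomes y, etc.
Undoing it on zkilm: z↔a, k↔p, i↔r, l↔o, m↔n.

apron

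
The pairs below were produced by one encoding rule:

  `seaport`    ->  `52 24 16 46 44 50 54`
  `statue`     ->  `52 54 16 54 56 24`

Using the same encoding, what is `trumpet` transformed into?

Each letter becomes 2×(its alphabet position, a=1..z=26) + 14.
For trumpet: t=20→54, r=18→50, u=21→56, m=13→40, p=16→46, e=5→24, t=20→54.

54 50 56 40 46 24 54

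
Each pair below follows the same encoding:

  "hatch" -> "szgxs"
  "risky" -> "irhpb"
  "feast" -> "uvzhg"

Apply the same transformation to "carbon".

Each pair mirrors across the alphabet (h↔s, a↔z, t↔g): positions sum to 25. This is the alphabet-reversal cipher (Atbash): a becomes z, b becomes y, etc.
On carbon: c↔x, a↔z, r↔i, b↔y, o↔l, n↔m.

xziylm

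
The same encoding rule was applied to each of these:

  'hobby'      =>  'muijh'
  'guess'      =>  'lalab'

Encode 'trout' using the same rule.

In hobby: h→m is +5, o→u is +6, b→i is +7, b→j is +8 — the shift increases by 1 each position. Letter i (0-indexed) is shifted by i+5, so successive shifts are 5, 6, 7, ….
Applying it to trout: t+5=y, r+6=x, o+7=v, u+8=c, t+9=c.

yxvcc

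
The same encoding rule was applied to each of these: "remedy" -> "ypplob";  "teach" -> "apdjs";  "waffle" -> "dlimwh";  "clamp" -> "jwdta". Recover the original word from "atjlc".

Shifts by position in remedy: pos 0: r→y (+7), pos 1: e→p (+11), pos 2: m→p (+3), pos 3: e→l (+7), pos 4: d→o (+11), pos 5: y→b (+3) — repeating every 3. It's a Vigenère-style cipher with numeric key [7,11,3]: position i shifts by key[i mod 3].
Decoding atjlc: a−7=t, t−11=i, j−3=g, l−7=e, c−11=r.

tiger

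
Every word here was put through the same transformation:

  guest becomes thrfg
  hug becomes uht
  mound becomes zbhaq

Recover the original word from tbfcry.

Compare letters: g→t is +13, u→h is +13, e→r is +13 — a constant shift. Every letter moves 13 places later in the alphabet, wrapping around z→a.
Undoing it on tbfcry: t−13=g, b−13=o, f−13=s, c−13=p, r−13=e, y−13=l.

gospel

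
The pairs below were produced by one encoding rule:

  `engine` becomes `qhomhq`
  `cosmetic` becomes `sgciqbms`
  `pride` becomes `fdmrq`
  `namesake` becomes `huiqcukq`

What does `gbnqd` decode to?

e(4)→q(16) and n(13)→h(7) fit y≡25x+20 (mod 26); the inverse of 25 mod 26 is 25. This is an affine cipher: with a=0,…,z=25, each position x becomes (25x+20) mod 26.
Undoing it on gbnqd: g(6)→25·(6−20)≡14=o; b(1)→25·(1−20)≡19=t; n(13)→25·(13−20)≡7=h; q(16)→25·(16−20)≡4=e; d(3)→25·(3−20)≡17=r (all mod 26).

other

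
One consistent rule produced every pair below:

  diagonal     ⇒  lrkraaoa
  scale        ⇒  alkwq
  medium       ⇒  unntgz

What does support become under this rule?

adzaaeh

In diagonal: d→l is +8, i→r is +9, a→k is +10, g→r is +11 — the shift increases by 1 each position. The shift increases by 1 at each position, starting from +8: 8, 9, 10, ….
On support: s+8=a, u+9=d, p+10=z, p+11=a, o+12=a, r+13=e, t+14=h.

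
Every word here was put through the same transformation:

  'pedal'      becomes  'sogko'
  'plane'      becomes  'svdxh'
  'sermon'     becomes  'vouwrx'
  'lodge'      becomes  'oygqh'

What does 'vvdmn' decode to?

slack

It's a Vigenère-style cipher with numeric key [3,10]: position i shifts by key[i mod 2].
Reversing it on vvdmn: v−3=s, v−10=l, d−3=a, m−10=c, n−3=k.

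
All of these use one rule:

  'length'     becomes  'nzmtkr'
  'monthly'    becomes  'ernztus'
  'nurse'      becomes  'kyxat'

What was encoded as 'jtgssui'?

The output letters match the input read backwards, each shifted +6: length reversed is htgnel. The word is reversed, then every letter is shifted forward by 6.
Reversing it on jtgssui: shift back: j−6=d, t−6=n, g−6=a, s−6=m, s−6=m, u−6=o, i−6=c → dnammoc; then reverse → command.

command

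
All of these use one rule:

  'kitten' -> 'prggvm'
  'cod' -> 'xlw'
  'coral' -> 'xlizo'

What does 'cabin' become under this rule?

xzyrm

Letters are reflected about the middle of the alphabet (position → 25−position): Atbash.
On cabin: c↔x, a↔z, b↔y, i↔r, n↔m.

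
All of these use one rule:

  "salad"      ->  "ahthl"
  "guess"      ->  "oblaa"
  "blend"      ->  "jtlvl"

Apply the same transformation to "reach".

zlhkp

The shift depends on letter class: consonant s→a is +8, but vowel a→h is +7. The rule splits by letter class: vowels +7, consonants +8.
For reach: r(cons)+8=z, e(vowel)+7=l, a(vowel)+7=h, c(cons)+8=k, h(cons)+8=p.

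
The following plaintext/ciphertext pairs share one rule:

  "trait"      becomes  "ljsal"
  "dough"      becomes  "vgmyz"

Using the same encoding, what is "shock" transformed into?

Compare letters: t→l is +18, r→j is +18, a→s is +18 — a constant shift. This is a Caesar cipher with shift 18.
Applying it to shock: s+18=k, h+18=z, o+18=g, c+18=u, k+18=c.

kzguc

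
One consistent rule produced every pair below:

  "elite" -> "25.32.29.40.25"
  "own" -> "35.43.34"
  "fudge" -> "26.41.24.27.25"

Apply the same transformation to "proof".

The number is (letter's place in the alphabet, a=1) + 20.
On proof: p=16→36, r=18→38, o=15→35, o=15→35, f=6→26.

36.38.35.35.26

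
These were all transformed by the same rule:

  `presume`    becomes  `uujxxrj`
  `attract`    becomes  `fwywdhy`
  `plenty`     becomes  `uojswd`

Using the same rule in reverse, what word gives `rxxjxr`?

museum

Shifts by position in presume: pos 0: p→u (+5), pos 1: r→u (+3), pos 2: e→j (+5), pos 3: s→x (+5), pos 4: u→x (+3), pos 5: m→r (+5) — repeating every 3. The shifts repeat in a cycle of length 3: positions 0,1,… shift by +5, +3, +5, then the pattern repeats.
Decoding rxxjxr: r−5=m, x−3=u, x−5=s, j−5=e, x−3=u, r−5=m.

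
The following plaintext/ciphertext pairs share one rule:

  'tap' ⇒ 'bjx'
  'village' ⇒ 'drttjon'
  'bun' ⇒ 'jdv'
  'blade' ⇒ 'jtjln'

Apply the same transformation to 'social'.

axkrjt

Two shifts are in play — +9 for a/e/i/o/u, +8 for every other letter.
On social: s(cons)+8=a, o(vowel)+9=x, c(cons)+8=k, i(vowel)+9=r, a(vowel)+9=j, l(cons)+8=t.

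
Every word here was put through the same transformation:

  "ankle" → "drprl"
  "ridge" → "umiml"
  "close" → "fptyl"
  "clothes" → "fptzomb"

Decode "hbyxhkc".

extract

In ankle: a→d is +3, n→r is +4, k→p is +5, l→r is +6 — the shift increases by 1 each position. Each letter shifts forward by (position + 3), i.e. 3, 4, 5, … — the shift grows by one for each successive letter.
Decoding hbyxhkc: h−3=e, b−4=x, y−5=t, x−6=r, h−7=a, k−8=c, c−9=t.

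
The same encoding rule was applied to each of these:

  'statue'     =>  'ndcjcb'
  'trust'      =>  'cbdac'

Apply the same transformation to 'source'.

The output letters match the input read backwards, each shifted +9: statue reversed is eutats. Two steps: reverse the string, then apply a Caesar shift of +9.
Applying it to source: reverse → ecruos; then shift: e+9=n, c+9=l, r+9=a, u+9=d, o+9=x, s+9=b.

nladxb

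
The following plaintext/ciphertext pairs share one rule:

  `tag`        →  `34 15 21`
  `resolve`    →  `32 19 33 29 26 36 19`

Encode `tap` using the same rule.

t is letter #20 and maps to 34: an offset of 14. Letters become their 1-based position plus 14 (so a→15, b→16, …).
On tap: t=20→34, a=1→15, p=16→30.

34 15 30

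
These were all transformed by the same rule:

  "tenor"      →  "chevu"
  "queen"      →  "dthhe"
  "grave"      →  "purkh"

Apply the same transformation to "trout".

cuvtc

This is an affine cipher: with a=0,…,z=25, each position x becomes (17x+17) mod 26.
Applying it to trout: t(19)→17·19+17≡2=c; r(17)→17·17+17≡20=u; o(14)→17·14+17≡21=v; u(20)→17·20+17≡19=t; t(19)→17·19+17≡2=c (all mod 26).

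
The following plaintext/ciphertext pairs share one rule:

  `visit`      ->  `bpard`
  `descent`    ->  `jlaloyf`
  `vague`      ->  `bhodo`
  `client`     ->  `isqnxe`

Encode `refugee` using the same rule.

xlndqpq

In visit: v→b is +6, i→p is +7, s→a is +8, i→r is +9 — the shift increases by 1 each position. The shift increases by 1 at each position, starting from +6: 6, 7, 8, ….
For refugee: r+6=x, e+7=l, f+8=n, u+9=d, g+10=q, e+11=p, e+12=q.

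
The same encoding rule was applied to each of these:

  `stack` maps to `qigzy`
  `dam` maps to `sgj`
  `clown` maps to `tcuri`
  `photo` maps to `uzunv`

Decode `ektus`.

money

Two steps: reverse the string, then apply a Caesar shift of +6.
Reversing it on ektus: shift back: e−6=y, k−6=e, t−6=n, u−6=o, s−6=m → yenom; then reverse → money.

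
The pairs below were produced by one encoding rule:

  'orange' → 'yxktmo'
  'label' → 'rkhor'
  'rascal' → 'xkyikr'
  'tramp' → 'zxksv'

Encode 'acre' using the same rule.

The rule splits by letter class: vowels +10, consonants +6.
Applying it to acre: a(vowel)+10=k, c(cons)+6=i, r(cons)+6=x, e(vowel)+10=o.

kixo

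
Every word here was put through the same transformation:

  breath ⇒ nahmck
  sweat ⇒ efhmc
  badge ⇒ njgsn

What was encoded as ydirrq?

Shifts by position in breath: pos 0: b→n (+12), pos 1: r→a (+9), pos 2: e→h (+3), pos 3: a→m (+12), pos 4: t→c (+9), pos 5: h→k (+3) — repeating every 3. The shifts repeat in a cycle of length 3: positions 0,1,… shift by +12, +9, +3, then the pattern repeats.
Undoing it on ydirrq: y−12=m, d−9=u, i−3=f, r−12=f, r−9=i, q−3=n.

muffin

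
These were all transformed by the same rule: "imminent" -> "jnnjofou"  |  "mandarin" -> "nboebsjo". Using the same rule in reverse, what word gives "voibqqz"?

unhappy

Compare letters: i→j is +1, m→n is +1, m→n is +1 — a constant shift. It's a constant shift of +1 (ROT1).
Decoding voibqqz: v−1=u, o−1=n, i−1=h, b−1=a, q−1=p, q−1=p, z−1=y.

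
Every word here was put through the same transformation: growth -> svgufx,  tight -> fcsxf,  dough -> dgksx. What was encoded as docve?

g(6)→s(18) and r(17)→v(21) fit y≡5x+14 (mod 26); the inverse of 5 mod 26 is 21. Each letter's alphabet position (a=0..z=25) is mapped through 5·x+14 mod 26 — an affine cipher.
Reversing it on docve: d(3)→21·(3−14)≡3=d; o(14)→21·(14−14)≡0=a; c(2)→21·(2−14)≡8=i; v(21)→21·(21−14)≡17=r; e(4)→21·(4−14)≡24=y (all mod 26).

dairy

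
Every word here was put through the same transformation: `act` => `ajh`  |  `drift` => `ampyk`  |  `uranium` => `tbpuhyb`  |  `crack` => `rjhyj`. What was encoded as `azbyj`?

crust

The output letters match the input read backwards, each shifted +7: act reversed is tca. The word is reversed, then every letter is shifted forward by 7.
Reversing it on azbyj: shift back: a−7=t, z−7=s, b−7=u, y−7=r, j−7=c → tsurc; then reverse → crust.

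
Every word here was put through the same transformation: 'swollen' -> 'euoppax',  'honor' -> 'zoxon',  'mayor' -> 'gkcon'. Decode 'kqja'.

s(18)→e(4) and w(22)→u(20) fit y≡17x+10 (mod 26); the inverse of 17 mod 26 is 23. Each letter's alphabet position (a=0..z=25) is mapped through 17·x+10 mod 26 — an affine cipher.
Undoing it on kqja: k(10)→23·(10−10)≡0=a; q(16)→23·(16−10)≡8=i; j(9)→23·(9−10)≡3=d; a(0)→23·(0−10)≡4=e (all mod 26).

aide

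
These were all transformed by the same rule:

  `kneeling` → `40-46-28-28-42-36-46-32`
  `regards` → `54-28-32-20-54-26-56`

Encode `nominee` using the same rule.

k(#11)→40 and n(#14)→46: differences scale by 2, so n = 2·pos + 18. With a=1..z=26, the number is 2·pos + 18.
On nominee: n=14→46, o=15→48, m=13→44, i=9→36, n=14→46, e=5→28, e=5→28.

46-48-44-36-46-28-28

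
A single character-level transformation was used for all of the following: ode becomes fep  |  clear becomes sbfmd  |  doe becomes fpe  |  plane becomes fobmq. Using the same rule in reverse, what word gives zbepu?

The output letters match the input read backwards, each shifted +1: ode reversed is edo. Read the word backwards and shift each letter +1.
Undoing it on zbepu: shift back: z−1=y, b−1=a, e−1=d, p−1=o, u−1=t → yadot; then reverse → today.

today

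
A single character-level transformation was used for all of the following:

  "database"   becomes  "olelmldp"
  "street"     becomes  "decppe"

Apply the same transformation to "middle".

Compare letters: d→o is +11, a→l is +11, t→e is +11 — a constant shift. Each letter is shifted forward by 11 in the alphabet (a Caesar shift of +11).
For middle: m+11=x, i+11=t, d+11=o, d+11=o, l+11=w, e+11=p.

xtoowp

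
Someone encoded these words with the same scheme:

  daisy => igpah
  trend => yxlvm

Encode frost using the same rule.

Letter i (0-indexed) is shifted by i+5, so successive shifts are 5, 6, 7, ….
Applying it to frost: f+5=k, r+6=x, o+7=v, s+8=a, t+9=c.

kxvac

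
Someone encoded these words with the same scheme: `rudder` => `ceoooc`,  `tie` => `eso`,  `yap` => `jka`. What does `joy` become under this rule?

uyj

The shift depends on letter class: consonant r→c is +11, but vowel u→e is +10. Two shifts are in play — +10 for a/e/i/o/u, +11 for every other letter.
On joy: j(cons)+11=u, o(vowel)+10=y, y(cons)+11=j.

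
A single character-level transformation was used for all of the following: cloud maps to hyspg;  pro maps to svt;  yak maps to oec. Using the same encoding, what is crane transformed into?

The output letters match the input read backwards, each shifted +4: cloud reversed is duolc. Read the word backwards and shift each letter +4.
Applying it to crane: reverse → enarc; then shift: e+4=i, n+4=r, a+4=e, r+4=v, c+4=g.

irevg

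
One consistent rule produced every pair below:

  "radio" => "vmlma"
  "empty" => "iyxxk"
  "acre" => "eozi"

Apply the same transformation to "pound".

A repeating key of period 3 is used — shifts +4, +12, +8 over and over.
Applying it to pound: p+4=t, o+12=a, u+8=c, n+4=r, d+12=p.

tacrp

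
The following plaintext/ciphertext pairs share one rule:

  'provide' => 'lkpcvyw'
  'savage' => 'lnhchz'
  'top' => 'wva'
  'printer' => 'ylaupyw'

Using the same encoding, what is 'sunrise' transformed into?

lzpyubz

The output letters match the input read backwards, each shifted +7: provide reversed is edivorp. Two steps: reverse the string, then apply a Caesar shift of +7.
On sunrise: reverse → esirnus; then shift: e+7=l, s+7=z, i+7=p, r+7=y, n+7=u, u+7=b, s+7=z.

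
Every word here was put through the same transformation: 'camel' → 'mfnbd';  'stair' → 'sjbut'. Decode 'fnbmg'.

flame

The output letters match the input read backwards, each shifted +1: camel reversed is lemac. Read the word backwards and shift each letter +1.
Undoing it on fnbmg: shift back: f−1=e, n−1=m, b−1=a, m−1=l, g−1=f → emalf; then reverse → flame.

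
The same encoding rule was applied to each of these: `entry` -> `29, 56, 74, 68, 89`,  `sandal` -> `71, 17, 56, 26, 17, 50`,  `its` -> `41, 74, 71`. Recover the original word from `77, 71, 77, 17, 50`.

usual

e(#5)→29 and n(#14)→56: differences scale by 3, so n = 3·pos + 14. The formula is n = 3×(alphabet index, a=1) + 14.
Undoing it on 77, 71, 77, 17, 50: 77→(77−14)÷3=21=u, 71→(71−14)÷3=19=s, 77→(77−14)÷3=21=u, 17→(17−14)÷3=1=a, 50→(50−14)÷3=12=l.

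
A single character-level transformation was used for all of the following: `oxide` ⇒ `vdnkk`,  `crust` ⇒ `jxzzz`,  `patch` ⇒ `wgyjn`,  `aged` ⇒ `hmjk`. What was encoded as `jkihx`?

cedar

Shifts by position in oxide: pos 0: o→v (+7), pos 1: x→d (+6), pos 2: i→n (+5), pos 3: d→k (+7), pos 4: e→k (+6) — repeating every 3. A repeating key of period 3 is used — shifts +7, +6, +5 over and over.
Undoing it on jkihx: j−7=c, k−6=e, i−5=d, h−7=a, x−6=r.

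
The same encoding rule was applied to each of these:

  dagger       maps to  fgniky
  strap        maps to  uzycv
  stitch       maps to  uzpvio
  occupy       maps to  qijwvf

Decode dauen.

bunch

Shifts by position in dagger: pos 0: d→f (+2), pos 1: a→g (+6), pos 2: g→n (+7), pos 3: g→i (+2), pos 4: e→k (+6), pos 5: r→y (+7) — repeating every 3. The shifts repeat in a cycle of length 3: positions 0,1,… shift by +2, +6, +7, then the pattern repeats.
Undoing it on dauen: d−2=b, a−6=u, u−7=n, e−2=c, n−6=h.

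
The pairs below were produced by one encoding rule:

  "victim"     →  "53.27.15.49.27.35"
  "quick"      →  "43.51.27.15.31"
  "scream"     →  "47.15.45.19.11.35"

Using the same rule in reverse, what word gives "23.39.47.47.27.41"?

v(#22)→53 and i(#9)→27: differences scale by 2, so n = 2·pos + 9. With a=1..z=26, the number is 2·pos + 9.
Undoing it on 23.39.47.47.27.41: 23→(23−9)÷2=7=g, 39→(39−9)÷2=15=o, 47→(47−9)÷2=19=s, 47→(47−9)÷2=19=s, 27→(27−9)÷2=9=i, 41→(41−9)÷2=16=p.

gossip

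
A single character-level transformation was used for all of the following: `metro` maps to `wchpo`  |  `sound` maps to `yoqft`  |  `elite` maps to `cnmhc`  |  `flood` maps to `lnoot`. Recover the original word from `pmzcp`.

river

m(12)→w(22) and e(4)→c(2) fit y≡9x+18 (mod 26); the inverse of 9 mod 26 is 3. This is an affine cipher: with a=0,…,z=25, each position x becomes (9x+18) mod 26.
Undoing it on pmzcp: p(15)→3·(15−18)≡17=r; m(12)→3·(12−18)≡8=i; z(25)→3·(25−18)≡21=v; c(2)→3·(2−18)≡4=e; p(15)→3·(15−18)≡17=r (all mod 26).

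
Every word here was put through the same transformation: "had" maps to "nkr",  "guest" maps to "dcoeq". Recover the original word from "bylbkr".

harbor

The output letters match the input read backwards, each shifted +10: had reversed is dah. The word is reversed, then every letter is shifted forward by 10.
Decoding bylbkr: shift back: b−10=r, y−10=o, l−10=b, b−10=r, k−10=a, r−10=h → robrah; then reverse → harbor.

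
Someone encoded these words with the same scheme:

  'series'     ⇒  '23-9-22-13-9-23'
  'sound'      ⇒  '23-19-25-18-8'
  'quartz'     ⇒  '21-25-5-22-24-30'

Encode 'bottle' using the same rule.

6-19-24-24-16-9

s is letter #19 and maps to 23: an offset of 4. The number is (letter's place in the alphabet, a=1) + 4.
Applying it to bottle: b=2→6, o=15→19, t=20→24, t=20→24, l=12→16, e=5→9.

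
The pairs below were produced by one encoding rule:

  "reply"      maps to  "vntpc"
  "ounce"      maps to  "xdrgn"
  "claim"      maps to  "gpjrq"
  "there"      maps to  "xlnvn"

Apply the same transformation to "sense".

wnrwn

Vowels shift forward by 9 and consonants shift forward by 4.
For sense: s(cons)+4=w, e(vowel)+9=n, n(cons)+4=r, s(cons)+4=w, e(vowel)+9=n.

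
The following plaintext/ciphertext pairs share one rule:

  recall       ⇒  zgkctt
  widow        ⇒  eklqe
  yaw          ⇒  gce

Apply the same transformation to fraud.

nzcwl

The shift depends on letter class: consonant r→z is +8, but vowel e→g is +2. Vowels shift forward by 2 and consonants shift forward by 8.
For fraud: f(cons)+8=n, r(cons)+8=z, a(vowel)+2=c, u(vowel)+2=w, d(cons)+8=l.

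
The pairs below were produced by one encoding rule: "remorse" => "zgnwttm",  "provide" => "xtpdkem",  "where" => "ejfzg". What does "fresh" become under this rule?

Shifts by position in remorse: pos 0: r→z (+8), pos 1: e→g (+2), pos 2: m→n (+1), pos 3: o→w (+8), pos 4: r→t (+2), pos 5: s→t (+1) — repeating every 3. It's a Vigenère-style cipher with numeric key [8,2,1]: position i shifts by key[i mod 3].
On fresh: f+8=n, r+2=t, e+1=f, s+8=a, h+2=j.

ntfaj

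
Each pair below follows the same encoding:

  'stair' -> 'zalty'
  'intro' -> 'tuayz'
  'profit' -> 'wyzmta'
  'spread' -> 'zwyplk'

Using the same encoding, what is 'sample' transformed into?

The rule splits by letter class: vowels +11, consonants +7.
For sample: s(cons)+7=z, a(vowel)+11=l, m(cons)+7=t, p(cons)+7=w, l(cons)+7=s, e(vowel)+11=p.

zltwsp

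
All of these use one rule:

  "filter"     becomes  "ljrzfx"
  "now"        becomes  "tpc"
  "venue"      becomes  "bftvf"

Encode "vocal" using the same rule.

bpibr

The shift depends on letter class: consonant f→l is +6, but vowel i→j is +1. The rule splits by letter class: vowels +1, consonants +6.
Applying it to vocal: v(cons)+6=b, o(vowel)+1=p, c(cons)+6=i, a(vowel)+1=b, l(cons)+6=r.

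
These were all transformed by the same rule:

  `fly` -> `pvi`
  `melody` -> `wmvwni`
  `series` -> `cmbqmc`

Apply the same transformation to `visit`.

The shift depends on letter class: consonant f→p is +10, but vowel e→m is +8. Two shifts are in play — +8 for a/e/i/o/u, +10 for every other letter.
On visit: v(cons)+10=f, i(vowel)+8=q, s(cons)+10=c, i(vowel)+8=q, t(cons)+10=d.

fqcqd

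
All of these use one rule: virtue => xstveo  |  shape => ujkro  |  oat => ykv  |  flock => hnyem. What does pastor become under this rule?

Vowels shift forward by 10 and consonants shift forward by 2.
On pastor: p(cons)+2=r, a(vowel)+10=k, s(cons)+2=u, t(cons)+2=v, o(vowel)+10=y, r(cons)+2=t.

rkuvyt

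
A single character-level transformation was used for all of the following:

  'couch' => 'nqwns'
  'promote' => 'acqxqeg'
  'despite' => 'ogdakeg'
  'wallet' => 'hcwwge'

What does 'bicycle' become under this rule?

mknjnwg

Two shifts are in play — +2 for a/e/i/o/u, +11 for every other letter.
Applying it to bicycle: b(cons)+11=m, i(vowel)+2=k, c(cons)+11=n, y(cons)+11=j, c(cons)+11=n, l(cons)+11=w, e(vowel)+2=g.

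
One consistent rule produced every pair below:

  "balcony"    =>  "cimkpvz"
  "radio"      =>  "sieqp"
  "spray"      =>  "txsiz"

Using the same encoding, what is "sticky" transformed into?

Shifts by position in balcony: pos 0: b→c (+1), pos 1: a→i (+8), pos 2: l→m (+1), pos 3: c→k (+8) — repeating every 2. The shifts repeat in a cycle of length 2: positions 0,1,… shift by +1, +8, then the pattern repeats.
Applying it to sticky: s+1=t, t+8=b, i+1=j, c+8=k, k+1=l, y+8=g.

tbjklg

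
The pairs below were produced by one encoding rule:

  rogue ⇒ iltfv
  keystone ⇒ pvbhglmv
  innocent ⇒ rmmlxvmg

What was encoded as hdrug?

swift

This is the alphabet-reversal cipher (Atbash): a becomes z, b becomes y, etc.
Decoding hdrug: h↔s, d↔w, r↔i, u↔f, g↔t.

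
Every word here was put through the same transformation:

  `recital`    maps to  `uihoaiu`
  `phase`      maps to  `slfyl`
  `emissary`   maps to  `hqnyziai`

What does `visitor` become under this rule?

ymxoawa

In recital: r→u is +3, e→i is +4, c→h is +5, i→o is +6 — the shift increases by 1 each position. Letter i (0-indexed) is shifted by i+3, so successive shifts are 3, 4, 5, ….
On visitor: v+3=y, i+4=m, s+5=x, i+6=o, t+7=a, o+8=w, r+9=a.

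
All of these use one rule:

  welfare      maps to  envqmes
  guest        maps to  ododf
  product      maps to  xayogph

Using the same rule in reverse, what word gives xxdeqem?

In welfare: w→e is +8, e→n is +9, l→v is +10, f→q is +11 — the shift increases by 1 each position. The shift increases by 1 at each position, starting from +8: 8, 9, 10, ….
Decoding xxdeqem: x−8=p, x−9=o, d−10=t, e−11=t, q−12=e, e−13=r, m−14=y.

pottery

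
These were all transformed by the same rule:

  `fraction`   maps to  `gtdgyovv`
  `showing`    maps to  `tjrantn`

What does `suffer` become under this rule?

In fraction: f→g is +1, r→t is +2, a→d is +3, c→g is +4 — the shift increases by 1 each position. Each letter shifts forward by (position + 1), i.e. 1, 2, 3, … — the shift grows by one for each successive letter.
Applying it to suffer: s+1=t, u+2=w, f+3=i, f+4=j, e+5=j, r+6=x.

twijjx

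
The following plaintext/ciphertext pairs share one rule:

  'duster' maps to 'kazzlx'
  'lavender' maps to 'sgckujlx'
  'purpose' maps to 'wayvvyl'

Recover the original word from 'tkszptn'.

melting

Shifts by position in duster: pos 0: d→k (+7), pos 1: u→a (+6), pos 2: s→z (+7), pos 3: t→z (+6) — repeating every 2. It's a Vigenère-style cipher with numeric key [7,6]: position i shifts by key[i mod 2].
Decoding tkszptn: t−7=m, k−6=e, s−7=l, z−6=t, p−7=i, t−6=n, n−7=g.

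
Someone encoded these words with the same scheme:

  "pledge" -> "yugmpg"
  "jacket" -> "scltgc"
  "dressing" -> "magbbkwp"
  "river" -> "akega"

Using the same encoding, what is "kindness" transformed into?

The shift depends on letter class: consonant p→y is +9, but vowel e→g is +2. Two shifts are in play — +2 for a/e/i/o/u, +9 for every other letter.
Applying it to kindness: k(cons)+9=t, i(vowel)+2=k, n(cons)+9=w, d(cons)+9=m, n(cons)+9=w, e(vowel)+2=g, s(cons)+9=b, s(cons)+9=b.

tkwmwgbb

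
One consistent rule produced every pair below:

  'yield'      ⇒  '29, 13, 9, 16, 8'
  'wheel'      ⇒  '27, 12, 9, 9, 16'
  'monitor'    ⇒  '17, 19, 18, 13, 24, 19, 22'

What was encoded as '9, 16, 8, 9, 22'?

elder

The number is (letter's place in the alphabet, a=1) + 4.
Decoding 9, 16, 8, 9, 22: 9→(9−4)÷1=5=e, 16→(16−4)÷1=12=l, 8→(8−4)÷1=4=d, 9→(9−4)÷1=5=e, 22→(22−4)÷1=18=r.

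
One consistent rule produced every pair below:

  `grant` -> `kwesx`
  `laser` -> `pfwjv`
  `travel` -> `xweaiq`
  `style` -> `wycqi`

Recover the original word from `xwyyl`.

truth

Shifts by position in grant: pos 0: g→k (+4), pos 1: r→w (+5), pos 2: a→e (+4), pos 3: n→s (+5) — repeating every 2. It's a Vigenère-style cipher with numeric key [4,5]: position i shifts by key[i mod 2].
Undoing it on xwyyl: x−4=t, w−5=r, y−4=u, y−5=t, l−4=h.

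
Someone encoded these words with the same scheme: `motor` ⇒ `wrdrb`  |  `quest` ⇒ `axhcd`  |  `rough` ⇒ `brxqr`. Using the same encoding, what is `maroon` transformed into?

wdbrrx

The shift depends on letter class: consonant m→w is +10, but vowel o→r is +3. The rule splits by letter class: vowels +3, consonants +10.
On maroon: m(cons)+10=w, a(vowel)+3=d, r(cons)+10=b, o(vowel)+3=r, o(vowel)+3=r, n(cons)+10=x.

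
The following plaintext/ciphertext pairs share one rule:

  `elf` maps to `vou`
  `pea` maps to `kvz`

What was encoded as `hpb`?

Each pair mirrors across the alphabet (e↔v, l↔o, f↔u): positions sum to 25. Letters are reflected about the middle of the alphabet (position → 25−position): Atbash.
Undoing it on hpb: h↔s, p↔k, b↔y.

sky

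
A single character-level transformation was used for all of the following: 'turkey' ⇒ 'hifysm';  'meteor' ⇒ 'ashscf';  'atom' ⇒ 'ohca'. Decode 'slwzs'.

This is a Caesar cipher with shift 14.
Reversing it on slwzs: s−14=e, l−14=x, w−14=i, z−14=l, s−14=e.

exile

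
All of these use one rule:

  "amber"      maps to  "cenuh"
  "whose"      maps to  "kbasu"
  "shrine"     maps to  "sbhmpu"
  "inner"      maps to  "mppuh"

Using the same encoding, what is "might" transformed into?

a(0)→c(2) and m(12)→e(4) fit y≡11x+2 (mod 26); the inverse of 11 mod 26 is 19. Each letter's alphabet position (a=0..z=25) is mapped through 11·x+2 mod 26 — an affine cipher.
Applying it to might: m(12)→11·12+2≡4=e; i(8)→11·8+2≡12=m; g(6)→11·6+2≡16=q; h(7)→11·7+2≡1=b; t(19)→11·19+2≡3=d (all mod 26).

emqbd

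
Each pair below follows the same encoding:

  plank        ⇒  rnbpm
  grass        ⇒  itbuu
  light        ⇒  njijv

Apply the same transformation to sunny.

The shift depends on letter class: consonant p→r is +2, but vowel a→b is +1. Two shifts are in play — +1 for a/e/i/o/u, +2 for every other letter.
On sunny: s(cons)+2=u, u(vowel)+1=v, n(cons)+2=p, n(cons)+2=p, y(cons)+2=a.

uvppa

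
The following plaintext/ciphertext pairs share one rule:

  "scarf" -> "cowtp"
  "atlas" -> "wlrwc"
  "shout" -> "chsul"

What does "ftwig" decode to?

s(18)→c(2) and c(2)→o(14) fit y≡9x+22 (mod 26); the inverse of 9 mod 26 is 3. This is an affine cipher: with a=0,…,z=25, each position x becomes (9x+22) mod 26.
Undoing it on ftwig: f(5)→3·(5−22)≡1=b; t(19)→3·(19−22)≡17=r; w(22)→3·(22−22)≡0=a; i(8)→3·(8−22)≡10=k; g(6)→3·(6−22)≡4=e (all mod 26).

brake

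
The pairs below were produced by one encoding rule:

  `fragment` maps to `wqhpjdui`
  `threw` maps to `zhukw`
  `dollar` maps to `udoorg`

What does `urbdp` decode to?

The output letters match the input read backwards, each shifted +3: fragment reversed is tnemgarf. Two steps: reverse the string, then apply a Caesar shift of +3.
Reversing it on urbdp: shift back: u−3=r, r−3=o, b−3=y, d−3=a, p−3=m → royam; then reverse → mayor.

mayor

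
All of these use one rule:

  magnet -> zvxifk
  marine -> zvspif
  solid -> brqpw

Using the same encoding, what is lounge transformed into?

m(12)→z(25) and a(0)→v(21) fit y≡9x+21 (mod 26); the inverse of 9 mod 26 is 3. Treating letters as 0–25, the rule is x ↦ 9x + 21 (mod 26).
On lounge: l(11)→9·11+21≡16=q; o(14)→9·14+21≡17=r; u(20)→9·20+21≡19=t; n(13)→9·13+21≡8=i; g(6)→9·6+21≡23=x; e(4)→9·4+21≡5=f (all mod 26).

qrtixf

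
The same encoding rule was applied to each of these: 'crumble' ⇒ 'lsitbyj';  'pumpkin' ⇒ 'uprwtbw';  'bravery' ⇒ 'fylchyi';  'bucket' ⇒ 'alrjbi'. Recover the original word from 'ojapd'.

witch

The output letters match the input read backwards, each shifted +7: crumble reversed is elbmurc. Read the word backwards and shift each letter +7.
Decoding ojapd: shift back: o−7=h, j−7=c, a−7=t, p−7=i, d−7=w → hctiw; then reverse → witch.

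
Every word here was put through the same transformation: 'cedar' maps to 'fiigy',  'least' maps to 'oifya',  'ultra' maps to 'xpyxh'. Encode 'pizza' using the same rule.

In cedar: c→f is +3, e→i is +4, d→i is +5, a→g is +6 — the shift increases by 1 each position. Letter i (0-indexed) is shifted by i+3, so successive shifts are 3, 4, 5, ….
Applying it to pizza: p+3=s, i+4=m, z+5=e, z+6=f, a+7=h.

smefh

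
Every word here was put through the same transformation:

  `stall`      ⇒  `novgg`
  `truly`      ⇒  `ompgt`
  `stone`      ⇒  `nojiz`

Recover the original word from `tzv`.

yea

Compare letters: s→n is +21, t→o is +21, a→v is +21 — a constant shift. Each letter is shifted forward by 21 in the alphabet (a Caesar shift of +21).
Reversing it on tzv: t−21=y, z−21=e, v−21=a.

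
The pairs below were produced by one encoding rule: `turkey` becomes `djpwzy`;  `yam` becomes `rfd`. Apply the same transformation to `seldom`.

The output letters match the input read backwards, each shifted +5: turkey reversed is yekrut. The word is reversed, then every letter is shifted forward by 5.
Applying it to seldom: reverse → modles; then shift: m+5=r, o+5=t, d+5=i, l+5=q, e+5=j, s+5=x.

rtiqjx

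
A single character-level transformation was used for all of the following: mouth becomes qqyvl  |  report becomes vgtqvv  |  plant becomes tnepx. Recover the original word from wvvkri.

string

Shifts by position in mouth: pos 0: m→q (+4), pos 1: o→q (+2), pos 2: u→y (+4), pos 3: t→v (+2) — repeating every 2. It's a Vigenère-style cipher with numeric key [4,2]: position i shifts by key[i mod 2].
Reversing it on wvvkri: w−4=s, v−2=t, v−4=r, k−2=i, r−4=n, i−2=g.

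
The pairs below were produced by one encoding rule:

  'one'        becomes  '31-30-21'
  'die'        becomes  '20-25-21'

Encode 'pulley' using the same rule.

32-37-28-28-21-41

o is letter #15 and maps to 31: an offset of 16. Letters become their 1-based position plus 16 (so a→17, b→18, …).
On pulley: p=16→32, u=21→37, l=12→28, l=12→28, e=5→21, y=25→41.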